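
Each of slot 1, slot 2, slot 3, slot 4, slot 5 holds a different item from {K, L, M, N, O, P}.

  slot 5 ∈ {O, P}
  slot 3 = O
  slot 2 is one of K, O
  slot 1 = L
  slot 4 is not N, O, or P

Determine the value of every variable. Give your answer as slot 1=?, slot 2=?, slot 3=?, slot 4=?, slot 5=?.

slot 1's domain is down to {L}, so slot 1 = L. So slot 4 can't be L.
slot 3 must be O (only option left). Eliminate O elsewhere: slot 2, slot 5.
slot 5's domain is down to {P}, so slot 5 = P.
That leaves slot 2 = K. Eliminate K elsewhere: slot 4.
slot 4 has just one choice, so slot 4 = M.

slot 1=L, slot 2=K, slot 3=O, slot 4=M, slot 5=P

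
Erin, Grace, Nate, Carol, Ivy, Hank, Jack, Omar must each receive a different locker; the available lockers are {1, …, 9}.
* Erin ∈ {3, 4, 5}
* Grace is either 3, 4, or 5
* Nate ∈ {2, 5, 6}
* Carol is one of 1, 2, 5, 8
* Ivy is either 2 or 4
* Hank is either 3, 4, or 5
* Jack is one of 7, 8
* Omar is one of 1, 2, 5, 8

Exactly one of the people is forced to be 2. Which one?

Ivy

The 8 variables together cover exactly {1, 2, 3, 4, 5, 6, 7, 8} — 8 values for 8 variables — and 6 appears only in Nate's list, so Nate = 6.
The 7 still-open variables draw from only 7 values {1, 2, 3, 4, 5, 7, 8}, so each is used; only Jack can be 7, hence Jack = 7.
The 3 variables Erin, Grace, Hank are confined to {3, 4, 5}, which locks those values in; drop them from Carol, Ivy, Omar.
So 2 goes to Ivy.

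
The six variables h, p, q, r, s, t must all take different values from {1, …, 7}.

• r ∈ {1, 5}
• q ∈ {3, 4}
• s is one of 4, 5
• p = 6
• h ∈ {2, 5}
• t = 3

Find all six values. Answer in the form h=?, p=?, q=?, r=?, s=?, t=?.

p must be 6 (only option left).
t has just one choice, so t = 3. So q can't be 3.
q must be 4 (only option left). So s can't be 4.
s must be 5 (only option left). Eliminate 5 elsewhere: h, r.
h has just one choice, so h = 2.
r's domain is down to {1}, so r = 1.

h=2, p=6, q=4, r=1, s=5, t=3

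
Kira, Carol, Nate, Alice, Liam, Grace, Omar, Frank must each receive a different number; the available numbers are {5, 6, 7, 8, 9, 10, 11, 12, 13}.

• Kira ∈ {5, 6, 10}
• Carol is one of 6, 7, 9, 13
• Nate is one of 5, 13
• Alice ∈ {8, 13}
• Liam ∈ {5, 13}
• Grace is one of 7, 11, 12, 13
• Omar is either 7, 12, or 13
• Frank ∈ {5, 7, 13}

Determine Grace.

11

Nate and Liam share exactly the 2 values {5, 13}; by pigeonhole those values go to them, so strike 5, 13 from Kira, Carol, Alice, Grace, Omar, Frank.
That leaves Alice = 8.
That leaves Frank = 7. So Carol, Grace, Omar can't be 7.
Omar has just one choice, so Omar = 12. Eliminate 12 elsewhere: Grace.
So Grace = 11.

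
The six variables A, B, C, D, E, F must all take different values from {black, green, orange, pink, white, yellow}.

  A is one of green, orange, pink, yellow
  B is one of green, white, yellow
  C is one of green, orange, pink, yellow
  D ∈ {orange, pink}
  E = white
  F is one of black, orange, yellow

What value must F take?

black

E must be white (only option left). Remove white from B.
The 5 still-open variables together cover exactly {black, green, orange, pink, yellow} — 5 values for 5 variables — and black appears only in F's list, so F = black.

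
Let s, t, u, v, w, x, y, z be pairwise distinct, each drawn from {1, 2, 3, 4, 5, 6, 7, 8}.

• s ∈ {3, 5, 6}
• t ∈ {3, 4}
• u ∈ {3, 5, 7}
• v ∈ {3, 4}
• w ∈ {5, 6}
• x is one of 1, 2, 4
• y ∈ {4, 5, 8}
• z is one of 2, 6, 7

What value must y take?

The 8 variables draw from only 8 values {1, 2, 3, 4, 5, 6, 7, 8}, so each is used; only x can be 1, hence x = 1.
Among the 7 still-open variables, 2 fits only z (and all 7 values in {2, 3, 4, 5, 6, 7, 8} must be used), so z = 2.
The 6 still-open variables together cover exactly {3, 4, 5, 6, 7, 8} — 6 values for 6 variables — and 7 appears only in u's list, so u = 7.
The 5 still-open variables together cover exactly {3, 4, 5, 6, 8} — 5 values for 5 variables — and 8 appears only in y's list, so y = 8.

8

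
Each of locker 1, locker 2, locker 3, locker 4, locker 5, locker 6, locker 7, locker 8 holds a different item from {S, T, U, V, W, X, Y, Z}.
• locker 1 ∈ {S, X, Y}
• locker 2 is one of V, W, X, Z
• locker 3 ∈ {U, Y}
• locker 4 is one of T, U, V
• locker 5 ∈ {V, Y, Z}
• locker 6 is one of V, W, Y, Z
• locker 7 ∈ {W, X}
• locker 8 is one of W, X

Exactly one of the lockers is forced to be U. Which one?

locker 3

The 8 variables together cover exactly {S, T, U, V, W, X, Y, Z} — 8 values for 8 variables — and S appears only in locker 1's list, so locker 1 = S.
Among the 7 still-open variables, T fits only locker 4 (and all 7 values in {T, U, V, W, X, Y, Z} must be used), so locker 4 = T.
The 6 still-open variables draw from only 6 values {U, V, W, X, Y, Z}, so each is used; only locker 3 can be U, hence locker 3 = U.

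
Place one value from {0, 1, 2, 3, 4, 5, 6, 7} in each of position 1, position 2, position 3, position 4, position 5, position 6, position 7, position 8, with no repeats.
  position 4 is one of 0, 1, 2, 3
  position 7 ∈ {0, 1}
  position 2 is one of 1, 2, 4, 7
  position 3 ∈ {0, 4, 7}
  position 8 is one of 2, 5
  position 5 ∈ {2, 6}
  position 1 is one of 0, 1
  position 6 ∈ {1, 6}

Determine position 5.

The 8 variables together cover exactly {0, 1, 2, 3, 4, 5, 6, 7} — 8 values for 8 variables — and 3 appears only in position 4's list, so position 4 = 3.
The 7 still-open variables together cover exactly {0, 1, 2, 4, 5, 6, 7} — 7 values for 7 variables — and 5 appears only in position 8's list, so position 8 = 5.
The 2 variables position 1 and position 7 are confined to {0, 1}, which locks those values in; drop them from position 2, position 3, position 6.
position 6 must be 6 (only option left). Remove 6 from position 5.
So position 5 = 2.

2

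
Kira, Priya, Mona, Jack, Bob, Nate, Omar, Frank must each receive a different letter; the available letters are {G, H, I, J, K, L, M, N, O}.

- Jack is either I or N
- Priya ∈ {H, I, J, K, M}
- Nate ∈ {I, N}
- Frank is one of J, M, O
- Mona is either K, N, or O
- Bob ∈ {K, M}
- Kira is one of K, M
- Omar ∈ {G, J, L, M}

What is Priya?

H

Kira and Bob between them cover only {K, M} — a naked pair. Remove those values from Priya, Mona, Omar, Frank.
Jack and Nate share exactly the 2 values {I, N}; by pigeonhole those values go to them, so strike I, N from Priya, Mona.
Mona has just one choice, so Mona = O. So Frank can't be O.
That leaves Frank = J. Eliminate J elsewhere: Priya, Omar.
So Priya = H.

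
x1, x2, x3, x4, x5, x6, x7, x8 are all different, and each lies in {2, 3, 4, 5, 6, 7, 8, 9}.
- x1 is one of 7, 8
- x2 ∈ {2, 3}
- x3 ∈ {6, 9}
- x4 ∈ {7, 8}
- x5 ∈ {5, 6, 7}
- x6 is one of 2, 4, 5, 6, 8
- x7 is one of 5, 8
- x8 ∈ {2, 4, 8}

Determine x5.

The 8 variables together cover exactly {2, 3, 4, 5, 6, 7, 8, 9} — 8 values for 8 variables — and 3 appears only in x2's list, so x2 = 3.
Among the 7 still-open variables, 9 fits only x3 (and all 7 values in {2, 4, 5, 6, 7, 8, 9} must be used), so x3 = 9.
x1 and x4 share exactly the 2 values {7, 8}; by pigeonhole those values go to them, so strike 7, 8 from x5, x6, x7, x8.
x7 has just one choice, so x7 = 5. Strike 5 from x5, x6.
So x5 = 6.

6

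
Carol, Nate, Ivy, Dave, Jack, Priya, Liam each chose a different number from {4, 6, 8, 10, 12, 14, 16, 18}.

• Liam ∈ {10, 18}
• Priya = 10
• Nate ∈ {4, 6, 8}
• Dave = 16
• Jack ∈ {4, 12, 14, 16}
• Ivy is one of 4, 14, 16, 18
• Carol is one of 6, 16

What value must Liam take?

Dave's domain is down to {16}, so Dave = 16. Eliminate 16 elsewhere: Carol, Ivy, Jack.
Priya's domain is down to {10}, so Priya = 10. So Liam can't be 10.
So Liam = 18.

18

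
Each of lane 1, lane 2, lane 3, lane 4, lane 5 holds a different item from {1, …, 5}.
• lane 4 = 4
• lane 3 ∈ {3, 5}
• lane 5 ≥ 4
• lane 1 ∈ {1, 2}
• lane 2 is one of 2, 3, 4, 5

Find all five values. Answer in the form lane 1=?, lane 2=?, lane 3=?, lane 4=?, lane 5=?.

lane 1=1, lane 2=2, lane 3=3, lane 4=4, lane 5=5

lane 4's domain is down to {4}, so lane 4 = 4. Strike 4 from lane 2, lane 5.
lane 5 has just one choice, so lane 5 = 5. Eliminate 5 elsewhere: lane 2, lane 3.
That leaves lane 3 = 3. So lane 2 can't be 3.
lane 2 has just one choice, so lane 2 = 2. Strike 2 from lane 1.
lane 1 must be 1 (only option left).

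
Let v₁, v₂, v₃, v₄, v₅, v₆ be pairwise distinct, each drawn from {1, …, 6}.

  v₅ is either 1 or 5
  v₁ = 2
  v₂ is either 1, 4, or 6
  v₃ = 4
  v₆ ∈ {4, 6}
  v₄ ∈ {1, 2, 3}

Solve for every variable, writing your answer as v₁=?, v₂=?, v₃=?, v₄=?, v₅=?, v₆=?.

v₁=2, v₂=1, v₃=4, v₄=3, v₅=5, v₆=6

v₁'s domain is down to {2}, so v₁ = 2. Strike 2 from v₄.
v₃ must be 4 (only option left). Eliminate 4 elsewhere: v₂, v₆.
That leaves v₆ = 6. So v₂ can't be 6.
v₂ has just one choice, so v₂ = 1. So v₄, v₅ can't be 1.
v₄'s domain is down to {3}, so v₄ = 3.
v₅ has just one choice, so v₅ = 5.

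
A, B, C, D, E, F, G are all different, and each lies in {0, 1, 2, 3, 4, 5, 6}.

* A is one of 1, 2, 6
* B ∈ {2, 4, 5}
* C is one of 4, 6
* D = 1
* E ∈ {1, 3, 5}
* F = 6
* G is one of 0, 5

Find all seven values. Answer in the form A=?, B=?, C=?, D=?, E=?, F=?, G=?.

D's domain is down to {1}, so D = 1. Remove 1 from A, E.
F has just one choice, so F = 6. Strike 6 from A, C.
That leaves A = 2. Strike 2 from B.
C has just one choice, so C = 4. Remove 4 from B.
B must be 5 (only option left). Strike 5 from E, G.
E's domain is down to {3}, so E = 3.
G's domain is down to {0}, so G = 0.

A=2, B=5, C=4, D=1, E=3, F=6, G=0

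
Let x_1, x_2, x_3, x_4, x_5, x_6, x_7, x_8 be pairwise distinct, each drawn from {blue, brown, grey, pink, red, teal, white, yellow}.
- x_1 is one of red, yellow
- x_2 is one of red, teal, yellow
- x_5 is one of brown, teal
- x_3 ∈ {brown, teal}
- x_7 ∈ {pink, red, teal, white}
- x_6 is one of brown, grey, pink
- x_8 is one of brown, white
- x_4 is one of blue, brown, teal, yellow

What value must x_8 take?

white

The 8 variables together cover exactly {blue, brown, grey, pink, red, teal, white, yellow} — 8 values for 8 variables — and blue appears only in x_4's list, so x_4 = blue.
Among the 7 still-open variables, grey fits only x_6 (and all 7 values in {brown, grey, pink, red, teal, white, yellow} must be used), so x_6 = grey.
The 6 still-open variables draw from only 6 values {brown, pink, red, teal, white, yellow}, so each is used; only x_7 can be pink, hence x_7 = pink.
The 5 still-open variables draw from only 5 values {brown, red, teal, white, yellow}, so each is used; only x_8 can be white, hence x_8 = white.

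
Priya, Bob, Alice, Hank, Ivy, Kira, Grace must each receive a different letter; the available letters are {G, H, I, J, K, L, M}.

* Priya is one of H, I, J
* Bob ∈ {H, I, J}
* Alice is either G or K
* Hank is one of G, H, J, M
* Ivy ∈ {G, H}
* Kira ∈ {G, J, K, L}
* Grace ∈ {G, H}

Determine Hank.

M

The 7 variables together cover exactly {G, H, I, J, K, L, M} — 7 values for 7 variables — and L appears only in Kira's list, so Kira = L.
The 6 still-open variables draw from only 6 values {G, H, I, J, K, M}, so each is used; only Alice can be K, hence Alice = K.
The 5 still-open variables together cover exactly {G, H, I, J, M} — 5 values for 5 variables — and M appears only in Hank's list, so Hank = M.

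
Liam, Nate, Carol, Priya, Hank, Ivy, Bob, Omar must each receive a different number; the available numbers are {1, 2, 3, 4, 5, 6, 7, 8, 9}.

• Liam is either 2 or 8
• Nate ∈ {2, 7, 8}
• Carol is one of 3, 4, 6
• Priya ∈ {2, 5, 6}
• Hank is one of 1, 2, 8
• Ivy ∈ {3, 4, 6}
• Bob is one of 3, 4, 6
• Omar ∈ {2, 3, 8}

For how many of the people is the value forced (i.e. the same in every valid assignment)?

The 8 variables draw from only 8 values {1, 2, 3, 4, 5, 6, 7, 8}, so each is used; only Hank can be 1, hence Hank = 1.
The 7 still-open variables together cover exactly {2, 3, 4, 5, 6, 7, 8} — 7 values for 7 variables — and 5 appears only in Priya's list, so Priya = 5.
Among the 6 still-open variables, 7 fits only Nate (and all 6 values in {2, 3, 4, 6, 7, 8} must be used), so Nate = 7.
Carol, Ivy, Bob between them cover only {3, 4, 6} — a naked triple. Remove those values from Omar.
Determined: Nate=7, Priya=5, Hank=1. The other people each still have more than one consistent value. That makes 3.

3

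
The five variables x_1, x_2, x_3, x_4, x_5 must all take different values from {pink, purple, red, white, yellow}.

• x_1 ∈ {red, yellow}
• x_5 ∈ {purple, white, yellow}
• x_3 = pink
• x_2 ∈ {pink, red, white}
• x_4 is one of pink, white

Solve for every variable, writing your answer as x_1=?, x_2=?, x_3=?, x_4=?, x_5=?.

x_3 has just one choice, so x_3 = pink. Remove pink from x_2, x_4.
x_4 must be white (only option left). Strike white from x_2, x_5.
x_2 has just one choice, so x_2 = red. Strike red from x_1.
That leaves x_1 = yellow. Strike yellow from x_5.
That leaves x_5 = purple.

x_1=yellow, x_2=red, x_3=pink, x_4=white, x_5=purple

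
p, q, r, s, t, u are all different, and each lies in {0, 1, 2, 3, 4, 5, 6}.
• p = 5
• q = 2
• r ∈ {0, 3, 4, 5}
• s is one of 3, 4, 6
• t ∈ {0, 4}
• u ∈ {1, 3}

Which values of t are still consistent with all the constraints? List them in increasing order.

p must be 5 (only option left). Eliminate 5 elsewhere: r.
That leaves q = 2.
No further eliminations apply; t can still be any of 0, 4.

0, 4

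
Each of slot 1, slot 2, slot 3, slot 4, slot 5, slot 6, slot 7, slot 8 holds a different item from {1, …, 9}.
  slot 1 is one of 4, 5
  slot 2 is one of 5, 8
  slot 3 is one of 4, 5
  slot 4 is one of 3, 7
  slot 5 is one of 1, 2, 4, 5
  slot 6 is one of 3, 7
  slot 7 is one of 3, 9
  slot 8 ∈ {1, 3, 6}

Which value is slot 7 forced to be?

slot 1 and slot 3 share exactly the 2 values {4, 5}; by pigeonhole those values go to them, so strike 4, 5 from slot 2, slot 5.
slot 2's domain is down to {8}, so slot 2 = 8.
The 2 variables slot 4 and slot 6 are confined to {3, 7}, which locks those values in; drop them from slot 7, slot 8.
So slot 7 = 9.

9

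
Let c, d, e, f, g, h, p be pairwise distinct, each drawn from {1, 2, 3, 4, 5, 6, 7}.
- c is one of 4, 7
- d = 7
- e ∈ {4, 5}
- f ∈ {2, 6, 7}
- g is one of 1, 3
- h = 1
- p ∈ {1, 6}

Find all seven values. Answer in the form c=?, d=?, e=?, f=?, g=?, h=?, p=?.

c=4, d=7, e=5, f=2, g=3, h=1, p=6

d must be 7 (only option left). Remove 7 from c, f.
h's domain is down to {1}, so h = 1. Strike 1 from g, p.
p's domain is down to {6}, so p = 6. Eliminate 6 elsewhere: f.
c has just one choice, so c = 4. Remove 4 from e.
e's domain is down to {5}, so e = 5.
f's domain is down to {2}, so f = 2.
That leaves g = 3.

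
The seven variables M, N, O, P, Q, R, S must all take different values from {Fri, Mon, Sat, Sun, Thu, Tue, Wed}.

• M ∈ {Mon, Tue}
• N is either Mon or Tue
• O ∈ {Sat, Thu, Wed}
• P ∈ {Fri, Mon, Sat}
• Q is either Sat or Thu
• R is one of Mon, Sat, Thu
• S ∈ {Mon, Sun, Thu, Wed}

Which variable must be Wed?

O

Among the 7 variables, Fri fits only P (and all 7 values in {Fri, Mon, Sat, Sun, Thu, Tue, Wed} must be used), so P = Fri.
Among the 6 still-open variables, Sun fits only S (and all 6 values in {Mon, Sat, Sun, Thu, Tue, Wed} must be used), so S = Sun.
Among the 5 still-open variables, Wed fits only O (and all 5 values in {Mon, Sat, Thu, Tue, Wed} must be used), so O = Wed.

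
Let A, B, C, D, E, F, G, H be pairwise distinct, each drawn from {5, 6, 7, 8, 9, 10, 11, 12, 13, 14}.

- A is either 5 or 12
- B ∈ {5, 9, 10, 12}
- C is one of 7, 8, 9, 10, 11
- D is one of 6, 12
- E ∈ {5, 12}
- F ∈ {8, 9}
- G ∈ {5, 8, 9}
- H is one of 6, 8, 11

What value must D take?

Among the 8 variables, 7 fits only C (and all 8 values in {5, 6, 7, 8, 9, 10, 11, 12} must be used), so C = 7.
Among the 7 still-open variables, 10 fits only B (and all 7 values in {5, 6, 8, 9, 10, 11, 12} must be used), so B = 10.
The 6 still-open variables draw from only 6 values {5, 6, 8, 9, 11, 12}, so each is used; only H can be 11, hence H = 11.
The 5 still-open variables draw from only 5 values {5, 6, 8, 9, 12}, so each is used; only D can be 6, hence D = 6.

6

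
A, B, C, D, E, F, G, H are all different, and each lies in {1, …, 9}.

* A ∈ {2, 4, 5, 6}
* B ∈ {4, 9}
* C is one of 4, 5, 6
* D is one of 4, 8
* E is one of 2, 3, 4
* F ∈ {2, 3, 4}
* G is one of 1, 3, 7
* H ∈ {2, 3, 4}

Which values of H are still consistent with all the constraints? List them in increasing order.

2, 3, 4

E, F, H share exactly the 3 values {2, 3, 4}; by pigeonhole those values go to them, so strike 2, 3, 4 from A, B, C, D, G.
B has just one choice, so B = 9.
D has just one choice, so D = 8.
No further eliminations apply; H can still be any of 2, 3, 4.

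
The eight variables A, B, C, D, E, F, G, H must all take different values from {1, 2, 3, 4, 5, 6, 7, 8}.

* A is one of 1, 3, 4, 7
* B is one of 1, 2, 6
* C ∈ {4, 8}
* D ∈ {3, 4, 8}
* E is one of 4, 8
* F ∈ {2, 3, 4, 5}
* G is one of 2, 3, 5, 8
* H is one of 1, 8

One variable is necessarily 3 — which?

D

The 8 variables together cover exactly {1, 2, 3, 4, 5, 6, 7, 8} — 8 values for 8 variables — and 6 appears only in B's list, so B = 6.
Among the 7 still-open variables, 7 fits only A (and all 7 values in {1, 2, 3, 4, 5, 7, 8} must be used), so A = 7.
The 6 still-open variables together cover exactly {1, 2, 3, 4, 5, 8} — 6 values for 6 variables — and 1 appears only in H's list, so H = 1.
The 2 variables C and E are confined to {4, 8}, which locks those values in; drop them from D, F, G.
So 3 goes to D.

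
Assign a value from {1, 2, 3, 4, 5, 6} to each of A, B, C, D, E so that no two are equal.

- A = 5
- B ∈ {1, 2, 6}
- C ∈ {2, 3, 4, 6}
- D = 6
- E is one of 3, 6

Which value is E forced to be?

3

A must be 5 (only option left).
That leaves D = 6. So B, C, E can't be 6.
So E = 3.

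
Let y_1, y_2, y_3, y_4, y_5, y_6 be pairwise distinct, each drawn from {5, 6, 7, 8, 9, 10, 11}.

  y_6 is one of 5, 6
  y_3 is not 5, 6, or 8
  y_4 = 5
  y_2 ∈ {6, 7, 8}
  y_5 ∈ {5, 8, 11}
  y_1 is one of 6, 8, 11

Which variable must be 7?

y_4 must be 5 (only option left). Strike 5 from y_5, y_6.
y_6's domain is down to {6}, so y_6 = 6. Strike 6 from y_1, y_2.
y_1 and y_5 share exactly the 2 values {8, 11}; by pigeonhole those values go to them, so strike 8, 11 from y_2, y_3.
So 7 goes to y_2.

y_2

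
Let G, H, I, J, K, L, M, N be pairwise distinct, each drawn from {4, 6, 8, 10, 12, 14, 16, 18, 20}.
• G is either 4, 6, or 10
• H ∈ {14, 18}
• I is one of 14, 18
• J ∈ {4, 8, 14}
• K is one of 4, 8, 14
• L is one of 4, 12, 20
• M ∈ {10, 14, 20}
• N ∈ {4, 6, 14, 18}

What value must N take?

6

The 8 variables draw from only 8 values {4, 6, 8, 10, 12, 14, 18, 20}, so each is used; only L can be 12, hence L = 12.
The 7 still-open variables together cover exactly {4, 6, 8, 10, 14, 18, 20} — 7 values for 7 variables — and 20 appears only in M's list, so M = 20.
The 6 still-open variables draw from only 6 values {4, 6, 8, 10, 14, 18}, so each is used; only G can be 10, hence G = 10.
The 5 still-open variables draw from only 5 values {4, 6, 8, 14, 18}, so each is used; only N can be 6, hence N = 6.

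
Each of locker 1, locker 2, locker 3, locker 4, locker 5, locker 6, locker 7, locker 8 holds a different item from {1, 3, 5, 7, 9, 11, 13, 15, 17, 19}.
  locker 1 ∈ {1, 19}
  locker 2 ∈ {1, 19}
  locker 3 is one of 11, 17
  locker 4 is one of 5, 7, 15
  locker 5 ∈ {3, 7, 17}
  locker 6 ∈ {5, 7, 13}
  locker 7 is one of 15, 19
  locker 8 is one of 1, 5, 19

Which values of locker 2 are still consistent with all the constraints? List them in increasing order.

The 2 variables locker 1 and locker 2 are confined to {1, 19}, which locks those values in; drop them from locker 7, locker 8.
locker 7 has just one choice, so locker 7 = 15. Strike 15 from locker 4.
locker 8's domain is down to {5}, so locker 8 = 5. Remove 5 from locker 4, locker 6.
locker 4 must be 7 (only option left). So locker 5, locker 6 can't be 7.
That leaves locker 6 = 13.
No further eliminations apply; locker 2 can still be any of 1, 19.

1, 19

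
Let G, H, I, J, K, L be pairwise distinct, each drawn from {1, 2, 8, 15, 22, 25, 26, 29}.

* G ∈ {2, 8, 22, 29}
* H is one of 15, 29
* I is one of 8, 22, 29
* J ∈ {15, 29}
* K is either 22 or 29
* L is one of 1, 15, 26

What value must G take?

The 2 variables H and J are confined to {15, 29}, which locks those values in; drop them from G, I, K, L.
K has just one choice, so K = 22. So G, I can't be 22.
I must be 8 (only option left). So G can't be 8.
So G = 2.

2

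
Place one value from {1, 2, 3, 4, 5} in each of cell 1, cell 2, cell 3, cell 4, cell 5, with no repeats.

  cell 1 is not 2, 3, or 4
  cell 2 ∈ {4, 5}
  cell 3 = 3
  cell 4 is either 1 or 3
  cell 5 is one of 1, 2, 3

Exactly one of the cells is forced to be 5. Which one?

cell 1

cell 3 must be 3 (only option left). Eliminate 3 elsewhere: cell 4, cell 5.
cell 4 must be 1 (only option left). Eliminate 1 elsewhere: cell 1, cell 5.
So 5 goes to cell 1.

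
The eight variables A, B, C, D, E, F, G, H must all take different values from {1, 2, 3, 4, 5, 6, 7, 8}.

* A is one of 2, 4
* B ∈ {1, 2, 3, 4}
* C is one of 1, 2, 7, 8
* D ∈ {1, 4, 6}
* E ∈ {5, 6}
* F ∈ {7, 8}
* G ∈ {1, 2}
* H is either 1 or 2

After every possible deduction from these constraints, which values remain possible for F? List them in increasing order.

The 8 variables draw from only 8 values {1, 2, 3, 4, 5, 6, 7, 8}, so each is used; only B can be 3, hence B = 3.
The 7 still-open variables together cover exactly {1, 2, 4, 5, 6, 7, 8} — 7 values for 7 variables — and 5 appears only in E's list, so E = 5.
Among the 6 still-open variables, 6 fits only D (and all 6 values in {1, 2, 4, 6, 7, 8} must be used), so D = 6.
The 5 still-open variables draw from only 5 values {1, 2, 4, 7, 8}, so each is used; only A can be 4, hence A = 4.
G and H between them cover only {1, 2} — a naked pair. Remove those values from C.
No further eliminations apply; F can still be any of 7, 8.

7, 8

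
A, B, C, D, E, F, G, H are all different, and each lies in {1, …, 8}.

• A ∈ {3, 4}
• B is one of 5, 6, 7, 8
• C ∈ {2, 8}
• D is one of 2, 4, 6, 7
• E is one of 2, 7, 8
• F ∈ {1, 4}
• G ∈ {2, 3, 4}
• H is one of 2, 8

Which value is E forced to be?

7

The 8 variables draw from only 8 values {1, 2, 3, 4, 5, 6, 7, 8}, so each is used; only F can be 1, hence F = 1.
The 7 still-open variables together cover exactly {2, 3, 4, 5, 6, 7, 8} — 7 values for 7 variables — and 5 appears only in B's list, so B = 5.
The 6 still-open variables draw from only 6 values {2, 3, 4, 6, 7, 8}, so each is used; only D can be 6, hence D = 6.
The 5 still-open variables draw from only 5 values {2, 3, 4, 7, 8}, so each is used; only E can be 7, hence E = 7.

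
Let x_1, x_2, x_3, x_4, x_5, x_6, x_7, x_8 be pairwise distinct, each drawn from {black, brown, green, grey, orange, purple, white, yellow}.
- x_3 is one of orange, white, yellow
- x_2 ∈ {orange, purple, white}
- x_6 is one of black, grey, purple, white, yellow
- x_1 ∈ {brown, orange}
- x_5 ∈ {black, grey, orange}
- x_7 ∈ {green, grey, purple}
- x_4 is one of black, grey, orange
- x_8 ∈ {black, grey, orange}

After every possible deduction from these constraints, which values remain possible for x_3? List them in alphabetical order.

white, yellow

The 8 variables draw from only 8 values {black, brown, green, grey, orange, purple, white, yellow}, so each is used; only x_1 can be brown, hence x_1 = brown.
The 7 still-open variables together cover exactly {black, green, grey, orange, purple, white, yellow} — 7 values for 7 variables — and green appears only in x_7's list, so x_7 = green.
The 3 variables x_4, x_5, x_8 are confined to {black, grey, orange}, which locks those values in; drop them from x_2, x_3, x_6.
No further eliminations apply; x_3 can still be any of white, yellow.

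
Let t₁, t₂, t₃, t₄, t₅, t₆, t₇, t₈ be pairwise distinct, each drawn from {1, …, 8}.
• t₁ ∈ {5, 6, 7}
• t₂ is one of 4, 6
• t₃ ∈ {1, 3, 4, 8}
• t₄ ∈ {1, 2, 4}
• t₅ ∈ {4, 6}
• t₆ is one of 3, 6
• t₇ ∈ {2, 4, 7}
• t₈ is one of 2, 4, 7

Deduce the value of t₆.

Among the 8 variables, 5 fits only t₁ (and all 8 values in {1, 2, 3, 4, 5, 6, 7, 8} must be used), so t₁ = 5.
Among the 7 still-open variables, 8 fits only t₃ (and all 7 values in {1, 2, 3, 4, 6, 7, 8} must be used), so t₃ = 8.
The 6 still-open variables draw from only 6 values {1, 2, 3, 4, 6, 7}, so each is used; only t₄ can be 1, hence t₄ = 1.
Among the 5 still-open variables, 3 fits only t₆ (and all 5 values in {2, 3, 4, 6, 7} must be used), so t₆ = 3.

3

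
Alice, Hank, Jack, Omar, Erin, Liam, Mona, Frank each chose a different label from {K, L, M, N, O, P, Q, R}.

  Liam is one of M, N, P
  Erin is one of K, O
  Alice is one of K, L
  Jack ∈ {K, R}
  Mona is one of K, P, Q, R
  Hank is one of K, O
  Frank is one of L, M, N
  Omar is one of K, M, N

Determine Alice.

L

The 8 variables together cover exactly {K, L, M, N, O, P, Q, R} — 8 values for 8 variables — and Q appears only in Mona's list, so Mona = Q.
The 7 still-open variables together cover exactly {K, L, M, N, O, P, R} — 7 values for 7 variables — and P appears only in Liam's list, so Liam = P.
The 6 still-open variables draw from only 6 values {K, L, M, N, O, R}, so each is used; only Jack can be R, hence Jack = R.
Hank and Erin share exactly the 2 values {K, O}; by pigeonhole those values go to them, so strike K, O from Alice, Omar.
So Alice = L.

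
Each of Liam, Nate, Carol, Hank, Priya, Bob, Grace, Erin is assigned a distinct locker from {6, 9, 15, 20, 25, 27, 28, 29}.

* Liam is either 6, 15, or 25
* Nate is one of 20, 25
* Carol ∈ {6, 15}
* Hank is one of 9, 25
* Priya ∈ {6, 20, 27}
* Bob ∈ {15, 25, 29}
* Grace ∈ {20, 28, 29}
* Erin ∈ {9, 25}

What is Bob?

29

Among the 8 variables, 27 fits only Priya (and all 8 values in {6, 9, 15, 20, 25, 27, 28, 29} must be used), so Priya = 27.
The 7 still-open variables draw from only 7 values {6, 9, 15, 20, 25, 28, 29}, so each is used; only Grace can be 28, hence Grace = 28.
The 6 still-open variables draw from only 6 values {6, 9, 15, 20, 25, 29}, so each is used; only Nate can be 20, hence Nate = 20.
The 5 still-open variables together cover exactly {6, 9, 15, 25, 29} — 5 values for 5 variables — and 29 appears only in Bob's list, so Bob = 29.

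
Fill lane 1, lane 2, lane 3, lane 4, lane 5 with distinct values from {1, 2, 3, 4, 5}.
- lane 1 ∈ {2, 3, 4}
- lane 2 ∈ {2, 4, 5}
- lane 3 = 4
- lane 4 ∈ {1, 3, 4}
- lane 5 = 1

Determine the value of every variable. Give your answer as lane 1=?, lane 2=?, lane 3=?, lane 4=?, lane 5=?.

lane 3 must be 4 (only option left). Remove 4 from lane 1, lane 2, lane 4.
lane 5's domain is down to {1}, so lane 5 = 1. So lane 4 can't be 1.
lane 4 must be 3 (only option left). Strike 3 from lane 1.
That leaves lane 1 = 2. Remove 2 from lane 2.
lane 2 must be 5 (only option left).

lane 1=2, lane 2=5, lane 3=4, lane 4=3, lane 5=1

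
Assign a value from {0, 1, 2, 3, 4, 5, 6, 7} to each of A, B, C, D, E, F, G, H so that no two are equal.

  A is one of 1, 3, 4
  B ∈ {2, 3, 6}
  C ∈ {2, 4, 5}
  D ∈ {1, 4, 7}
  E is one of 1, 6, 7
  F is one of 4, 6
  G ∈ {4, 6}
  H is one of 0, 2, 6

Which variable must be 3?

The 8 variables together cover exactly {0, 1, 2, 3, 4, 5, 6, 7} — 8 values for 8 variables — and 0 appears only in H's list, so H = 0.
The 7 still-open variables together cover exactly {1, 2, 3, 4, 5, 6, 7} — 7 values for 7 variables — and 5 appears only in C's list, so C = 5.
Among the 6 still-open variables, 2 fits only B (and all 6 values in {1, 2, 3, 4, 6, 7} must be used), so B = 2.
The 5 still-open variables together cover exactly {1, 3, 4, 6, 7} — 5 values for 5 variables — and 3 appears only in A's list, so A = 3.

A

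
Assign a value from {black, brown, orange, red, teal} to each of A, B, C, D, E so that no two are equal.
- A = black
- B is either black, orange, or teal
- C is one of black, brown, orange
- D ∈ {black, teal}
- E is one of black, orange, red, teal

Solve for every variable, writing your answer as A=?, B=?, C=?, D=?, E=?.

A=black, B=orange, C=brown, D=teal, E=red

A has just one choice, so A = black. So B, C, D, E can't be black.
That leaves D = teal. So B, E can't be teal.
That leaves B = orange. So C, E can't be orange.
C's domain is down to {brown}, so C = brown.
E's domain is down to {red}, so E = red.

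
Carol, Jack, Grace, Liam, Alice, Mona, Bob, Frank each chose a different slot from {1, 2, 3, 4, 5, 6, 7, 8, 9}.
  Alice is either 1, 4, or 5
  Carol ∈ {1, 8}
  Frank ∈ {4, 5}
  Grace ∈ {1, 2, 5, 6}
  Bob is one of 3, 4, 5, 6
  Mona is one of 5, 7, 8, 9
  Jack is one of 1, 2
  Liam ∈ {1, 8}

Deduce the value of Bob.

3

Carol and Liam between them cover only {1, 8} — a naked pair. Remove those values from Jack, Grace, Alice, Mona.
That leaves Jack = 2. So Grace can't be 2.
Alice and Frank between them cover only {4, 5} — a naked pair. Remove those values from Grace, Mona, Bob.
Grace must be 6 (only option left). Remove 6 from Bob.
So Bob = 3.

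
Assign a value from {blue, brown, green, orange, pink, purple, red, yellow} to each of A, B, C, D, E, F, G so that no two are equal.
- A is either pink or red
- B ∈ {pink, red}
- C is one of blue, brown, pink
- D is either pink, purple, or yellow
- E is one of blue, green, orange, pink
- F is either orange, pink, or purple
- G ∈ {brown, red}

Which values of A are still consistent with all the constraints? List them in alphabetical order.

A and B between them cover only {pink, red} — a naked pair. Remove those values from C, D, E, F, G.
G must be brown (only option left). Strike brown from C.
That leaves C = blue. Remove blue from E.
No further eliminations apply; A can still be any of pink, red.

pink, red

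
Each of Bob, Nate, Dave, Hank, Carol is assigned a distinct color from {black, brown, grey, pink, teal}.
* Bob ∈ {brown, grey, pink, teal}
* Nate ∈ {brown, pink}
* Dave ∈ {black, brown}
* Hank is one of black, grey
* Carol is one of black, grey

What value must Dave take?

The 5 variables draw from only 5 values {black, brown, grey, pink, teal}, so each is used; only Bob can be teal, hence Bob = teal.
The 4 still-open variables draw from only 4 values {black, brown, grey, pink}, so each is used; only Nate can be pink, hence Nate = pink.
Among the 3 still-open variables, brown fits only Dave (and all 3 values in {black, brown, grey} must be used), so Dave = brown.

brown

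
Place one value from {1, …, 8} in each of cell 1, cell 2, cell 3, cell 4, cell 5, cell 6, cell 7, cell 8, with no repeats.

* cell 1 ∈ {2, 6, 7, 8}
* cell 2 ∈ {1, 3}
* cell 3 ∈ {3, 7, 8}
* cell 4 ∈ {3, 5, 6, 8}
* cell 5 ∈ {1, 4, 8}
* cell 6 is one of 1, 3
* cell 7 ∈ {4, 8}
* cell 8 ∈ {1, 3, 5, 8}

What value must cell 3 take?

Among the 8 variables, 2 fits only cell 1 (and all 8 values in {1, 2, 3, 4, 5, 6, 7, 8} must be used), so cell 1 = 2.
Among the 7 still-open variables, 6 fits only cell 4 (and all 7 values in {1, 3, 4, 5, 6, 7, 8} must be used), so cell 4 = 6.
The 6 still-open variables draw from only 6 values {1, 3, 4, 5, 7, 8}, so each is used; only cell 8 can be 5, hence cell 8 = 5.
The 5 still-open variables draw from only 5 values {1, 3, 4, 7, 8}, so each is used; only cell 3 can be 7, hence cell 3 = 7.

7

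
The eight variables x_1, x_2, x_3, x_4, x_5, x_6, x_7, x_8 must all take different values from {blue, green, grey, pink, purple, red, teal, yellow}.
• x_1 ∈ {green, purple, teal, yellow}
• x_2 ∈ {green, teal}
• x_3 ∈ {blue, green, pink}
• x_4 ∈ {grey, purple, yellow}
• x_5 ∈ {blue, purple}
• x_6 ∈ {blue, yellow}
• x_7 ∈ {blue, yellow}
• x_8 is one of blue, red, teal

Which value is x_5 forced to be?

The 8 variables together cover exactly {blue, green, grey, pink, purple, red, teal, yellow} — 8 values for 8 variables — and grey appears only in x_4's list, so x_4 = grey.
Among the 7 still-open variables, pink fits only x_3 (and all 7 values in {blue, green, pink, purple, red, teal, yellow} must be used), so x_3 = pink.
Among the 6 still-open variables, red fits only x_8 (and all 6 values in {blue, green, purple, red, teal, yellow} must be used), so x_8 = red.
x_6 and x_7 between them cover only {blue, yellow} — a naked pair. Remove those values from x_1, x_5.
So x_5 = purple.

purple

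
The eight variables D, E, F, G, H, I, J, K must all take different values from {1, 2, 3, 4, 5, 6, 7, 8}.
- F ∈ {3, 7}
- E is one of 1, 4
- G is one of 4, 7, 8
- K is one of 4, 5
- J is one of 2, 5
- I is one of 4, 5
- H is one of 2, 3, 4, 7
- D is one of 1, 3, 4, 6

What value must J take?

2

Among the 8 variables, 6 fits only D (and all 8 values in {1, 2, 3, 4, 5, 6, 7, 8} must be used), so D = 6.
The 7 still-open variables draw from only 7 values {1, 2, 3, 4, 5, 7, 8}, so each is used; only E can be 1, hence E = 1.
The 6 still-open variables draw from only 6 values {2, 3, 4, 5, 7, 8}, so each is used; only G can be 8, hence G = 8.
I and K between them cover only {4, 5} — a naked pair. Remove those values from H, J.
So J = 2.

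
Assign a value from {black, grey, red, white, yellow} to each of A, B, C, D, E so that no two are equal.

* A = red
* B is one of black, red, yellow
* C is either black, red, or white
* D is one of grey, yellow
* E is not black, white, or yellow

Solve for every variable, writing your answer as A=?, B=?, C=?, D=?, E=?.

A has just one choice, so A = red. Strike red from B, C, E.
That leaves E = grey. Strike grey from D.
D's domain is down to {yellow}, so D = yellow. Remove yellow from B.
That leaves B = black. Remove black from C.
C must be white (only option left).

A=red, B=black, C=white, D=yellow, E=grey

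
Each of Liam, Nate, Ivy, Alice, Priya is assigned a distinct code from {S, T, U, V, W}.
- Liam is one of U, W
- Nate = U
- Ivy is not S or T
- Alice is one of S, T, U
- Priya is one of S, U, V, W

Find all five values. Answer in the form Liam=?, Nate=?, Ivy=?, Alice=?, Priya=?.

Nate must be U (only option left). Eliminate U elsewhere: Liam, Ivy, Alice, Priya.
Liam's domain is down to {W}, so Liam = W. Remove W from Ivy, Priya.
Ivy must be V (only option left). Eliminate V elsewhere: Priya.
Priya has just one choice, so Priya = S. Remove S from Alice.
Alice's domain is down to {T}, so Alice = T.

Liam=W, Nate=U, Ivy=V, Alice=T, Priya=S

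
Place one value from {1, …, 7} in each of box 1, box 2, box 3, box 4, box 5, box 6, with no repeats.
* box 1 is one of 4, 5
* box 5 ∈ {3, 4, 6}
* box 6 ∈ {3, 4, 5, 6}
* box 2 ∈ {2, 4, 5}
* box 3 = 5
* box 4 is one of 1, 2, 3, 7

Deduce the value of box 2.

box 3 has just one choice, so box 3 = 5. Remove 5 from box 1, box 2, box 6.
box 1 must be 4 (only option left). Remove 4 from box 2, box 5, box 6.
So box 2 = 2.

2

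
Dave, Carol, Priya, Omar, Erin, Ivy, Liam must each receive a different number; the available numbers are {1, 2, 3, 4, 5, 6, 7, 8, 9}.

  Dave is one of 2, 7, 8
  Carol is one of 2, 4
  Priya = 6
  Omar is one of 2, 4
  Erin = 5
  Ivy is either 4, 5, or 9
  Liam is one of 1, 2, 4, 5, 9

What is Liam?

1

Priya has just one choice, so Priya = 6.
Erin must be 5 (only option left). Strike 5 from Ivy, Liam.
Carol and Omar between them cover only {2, 4} — a naked pair. Remove those values from Dave, Ivy, Liam.
That leaves Ivy = 9. Eliminate 9 elsewhere: Liam.
So Liam = 1.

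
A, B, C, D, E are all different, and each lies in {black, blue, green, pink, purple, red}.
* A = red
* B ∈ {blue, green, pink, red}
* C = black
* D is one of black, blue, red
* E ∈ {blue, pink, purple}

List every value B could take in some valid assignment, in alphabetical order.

green, pink

A must be red (only option left). So B, D can't be red.
C has just one choice, so C = black. Strike black from D.
D has just one choice, so D = blue. So B, E can't be blue.
No further eliminations apply; B can still be any of green, pink.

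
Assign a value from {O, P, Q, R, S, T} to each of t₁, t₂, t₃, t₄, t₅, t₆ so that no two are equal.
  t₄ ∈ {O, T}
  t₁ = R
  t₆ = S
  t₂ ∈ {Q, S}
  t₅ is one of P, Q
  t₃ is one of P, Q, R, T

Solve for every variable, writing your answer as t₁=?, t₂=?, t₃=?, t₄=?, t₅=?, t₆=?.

t₁=R, t₂=Q, t₃=T, t₄=O, t₅=P, t₆=S

t₁ must be R (only option left). Eliminate R elsewhere: t₃.
t₆'s domain is down to {S}, so t₆ = S. So t₂ can't be S.
That leaves t₂ = Q. Strike Q from t₃, t₅.
t₅'s domain is down to {P}, so t₅ = P. Eliminate P elsewhere: t₃.
t₃ must be T (only option left). Strike T from t₄.
t₄ must be O (only option left).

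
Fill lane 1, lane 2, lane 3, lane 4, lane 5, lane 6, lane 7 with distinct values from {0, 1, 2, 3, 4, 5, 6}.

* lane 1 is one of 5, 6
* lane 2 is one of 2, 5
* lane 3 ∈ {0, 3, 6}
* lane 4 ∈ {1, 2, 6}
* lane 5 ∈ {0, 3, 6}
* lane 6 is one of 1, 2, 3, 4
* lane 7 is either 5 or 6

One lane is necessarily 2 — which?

lane 2

The 7 variables draw from only 7 values {0, 1, 2, 3, 4, 5, 6}, so each is used; only lane 6 can be 4, hence lane 6 = 4.
The 6 still-open variables draw from only 6 values {0, 1, 2, 3, 5, 6}, so each is used; only lane 4 can be 1, hence lane 4 = 1.
Among the 5 still-open variables, 2 fits only lane 2 (and all 5 values in {0, 2, 3, 5, 6} must be used), so lane 2 = 2.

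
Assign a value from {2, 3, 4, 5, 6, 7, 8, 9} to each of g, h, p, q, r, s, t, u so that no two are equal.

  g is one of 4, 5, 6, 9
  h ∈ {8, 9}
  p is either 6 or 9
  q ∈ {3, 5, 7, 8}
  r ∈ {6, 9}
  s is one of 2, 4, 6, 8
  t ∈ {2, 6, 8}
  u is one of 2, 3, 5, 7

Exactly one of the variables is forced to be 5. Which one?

p and r between them cover only {6, 9} — a naked pair. Remove those values from g, h, s, t.
h must be 8 (only option left). Remove 8 from q, s, t.
t must be 2 (only option left). Eliminate 2 elsewhere: s, u.
s's domain is down to {4}, so s = 4. Eliminate 4 elsewhere: g.
So 5 goes to g.

g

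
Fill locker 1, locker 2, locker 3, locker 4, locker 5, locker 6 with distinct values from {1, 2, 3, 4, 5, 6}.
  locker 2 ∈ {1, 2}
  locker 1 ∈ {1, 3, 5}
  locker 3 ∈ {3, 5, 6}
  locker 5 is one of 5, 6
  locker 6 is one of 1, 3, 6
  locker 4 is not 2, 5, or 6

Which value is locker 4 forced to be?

The 6 variables draw from only 6 values {1, 2, 3, 4, 5, 6}, so each is used; only locker 2 can be 2, hence locker 2 = 2.
The 5 still-open variables together cover exactly {1, 3, 4, 5, 6} — 5 values for 5 variables — and 4 appears only in locker 4's list, so locker 4 = 4.

4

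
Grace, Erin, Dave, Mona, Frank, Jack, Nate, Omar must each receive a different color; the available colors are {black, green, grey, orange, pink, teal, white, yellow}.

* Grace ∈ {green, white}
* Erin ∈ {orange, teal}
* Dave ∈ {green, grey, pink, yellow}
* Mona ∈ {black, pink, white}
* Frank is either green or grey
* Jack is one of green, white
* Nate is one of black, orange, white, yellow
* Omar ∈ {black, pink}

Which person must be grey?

Frank

The 8 variables draw from only 8 values {black, green, grey, orange, pink, teal, white, yellow}, so each is used; only Erin can be teal, hence Erin = teal.
The 7 still-open variables together cover exactly {black, green, grey, orange, pink, white, yellow} — 7 values for 7 variables — and orange appears only in Nate's list, so Nate = orange.
The 6 still-open variables together cover exactly {black, green, grey, pink, white, yellow} — 6 values for 6 variables — and yellow appears only in Dave's list, so Dave = yellow.
Among the 5 still-open variables, grey fits only Frank (and all 5 values in {black, green, grey, pink, white} must be used), so Frank = grey.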